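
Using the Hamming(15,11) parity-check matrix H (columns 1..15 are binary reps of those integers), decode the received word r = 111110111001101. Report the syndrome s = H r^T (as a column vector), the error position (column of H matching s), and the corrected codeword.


s = (1, 0, 0, 1)^T, error position = 9, corrected codeword c = 111110110001101

Compute s = H r^T mod 2 one row at a time:
  s_1 = 1 + 1 + 0 + 0 + 1 + 1 + 0 + 1 = 5 ≡ 1 (mod 2).
  s_2 = 1 + 1 + 0 + 1 + 1 + 1 + 0 + 1 = 6 ≡ 0 (mod 2).
  s_3 = 1 + 1 + 0 + 1 + 0 + 0 + 0 + 1 = 4 ≡ 0 (mod 2).
  s_4 = 1 + 1 + 1 + 1 + 1 + 0 + 1 + 1 = 7 ≡ 1 (mod 2).
s = (1, 0, 0, 1)^T — this equals column 9 of H (binary 1001), so error is at position 9.
Correct: flip bit 9 of r = 111110111001101 to get c = 111110110001101.


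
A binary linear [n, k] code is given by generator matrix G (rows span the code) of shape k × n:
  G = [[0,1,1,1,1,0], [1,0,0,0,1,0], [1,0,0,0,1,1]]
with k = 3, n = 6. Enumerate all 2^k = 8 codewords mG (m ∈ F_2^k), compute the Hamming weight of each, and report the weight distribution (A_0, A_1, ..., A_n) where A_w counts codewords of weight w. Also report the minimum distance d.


Weight distribution: A_0 = 1, A_1 = 1, A_2 = 1, A_3 = 1, A_4 = 2, A_5 = 2. Minimum distance d = 1.

Enumerate all 2^3 = 8 messages m ∈ F_2^3.
For each, compute codeword c = mG in F_2^6, then tally its weight.
  m = 000 → c = 000000, weight = 0.
  m = 100 → c = 011110, weight = 4.
  m = 010 → c = 100010, weight = 2.
  m = 110 → c = 111100, weight = 4.
  m = 001 → c = 100011, weight = 3.
  m = 101 → c = 111101, weight = 5.
  m = 011 → c = 000001, weight = 1.
  m = 111 → c = 011111, weight = 5.
Tally weights:
  weight 0: 1 codewords.
  weight 1: 1 codewords.
  weight 2: 1 codewords.
  weight 3: 1 codewords.
  weight 4: 2 codewords.
  weight 5: 2 codewords.
Minimum distance d = smallest w > 0 with A_w > 0 = 1.
Sanity: Σ A_w = 8 = 2^3 = 8 ✓.


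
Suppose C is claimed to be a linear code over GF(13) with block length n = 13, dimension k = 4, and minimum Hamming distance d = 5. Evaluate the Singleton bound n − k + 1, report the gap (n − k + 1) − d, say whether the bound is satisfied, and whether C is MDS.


Singleton RHS = n − k + 1 = 10, slack = 5, bound satisfied, not MDS.

Singleton bound: d ≤ n − k + 1.
Here n = 13, k = 4, so n − k + 1 = 10.
Given d = 5, check d ≤ 10: YES.
Slack = (n − k + 1) − d = 5.
The code is NOT MDS (slack = 5 > 0).
Description: the claimed parameters are [13, 4, 5]_13; such a code would be non-MDS.


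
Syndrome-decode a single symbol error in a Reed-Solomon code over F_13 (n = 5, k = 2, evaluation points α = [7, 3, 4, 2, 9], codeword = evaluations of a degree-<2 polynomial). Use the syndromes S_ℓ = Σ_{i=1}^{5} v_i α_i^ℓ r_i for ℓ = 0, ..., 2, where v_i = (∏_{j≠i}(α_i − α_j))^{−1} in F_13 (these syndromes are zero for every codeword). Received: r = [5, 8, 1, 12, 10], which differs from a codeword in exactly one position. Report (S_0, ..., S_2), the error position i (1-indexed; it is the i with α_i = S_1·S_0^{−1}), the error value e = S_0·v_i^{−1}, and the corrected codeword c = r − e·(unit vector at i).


S = (9, 10, 1), error at position 3, error magnitude e = 10, c = [5, 8, 4, 12, 10].

Step 1: column multipliers v_i = (∏_{j≠i}(α_i − α_j))^{−1} mod 13.
  i = 1 (α = 7): (7−3)(7−4)(7−2)(7−9) = 4·3·5·(−2) = −120 ≡ 10, so v_1 = 10^{−1} = 4 (mod 13).
  i = 2 (α = 3): (3−7)(3−4)(3−2)(3−9) = (−4)·(−1)·1·(−6) = −24 ≡ 2, so v_2 = 2^{−1} = 7 (mod 13).
  i = 3 (α = 4): (4−7)(4−3)(4−2)(4−9) = (−3)·1·2·(−5) = 30 ≡ 4, so v_3 = 4^{−1} = 10 (mod 13).
  i = 4 (α = 2): (2−7)(2−3)(2−4)(2−9) = (−5)·(−1)·(−2)·(−7) = 70 ≡ 5, so v_4 = 5^{−1} = 8 (mod 13).
  i = 5 (α = 9): (9−7)(9−3)(9−4)(9−2) = 2·6·5·7 = 420 ≡ 4, so v_5 = 4^{−1} = 10 (mod 13).
  v = [4, 7, 10, 8, 10].
Step 2: syndromes of r = [5, 8, 1, 12, 10] (all sums mod 13).
  S_0 = Σ v_i r_i = 4·5 + 7·8 + 10·1 + 8·12 + 10·10 = 282 ≡ 9.
  S_1 = Σ v_i α_i r_i = 4·7·5 + 7·3·8 + 10·4·1 + 8·2·12 + 10·9·10 = 1440 ≡ 10.
  α_i^2 mod 13 = [10, 9, 3, 4, 3].
  S_2 = Σ v_i α_i^2 r_i = 4·10·5 + 7·9·8 + 10·3·1 + 8·4·12 + 10·3·10 = 1418 ≡ 1.
  S = (9, 10, 1) ≠ 0, so r is not a codeword (an error is present).
Step 3: locate the error. For a single error e at position i, S_ℓ = v_i·e·α_i^ℓ, so α_err = S_1/S_0.
  S_0^{−1} = 9^{−1} = 3 (mod 13), so α_err = 10·3 = 30 ≡ 4 = α_3. Error position i = 3.
  Consistency check: S_2/S_1 = 1·4 = 4 ≡ 4 = α_err ✓ (single-error assumption holds).
Step 4: error magnitude e = S_0/v_3 = S_0·∏_{j≠3}(α_3 − α_j) = 9·4 = 36 ≡ 10 (mod 13).
Step 5: correct position 3: c_3 = r_3 − e = 1 − 10 ≡ 4 (mod 13). Hence c = [5, 8, 4, 12, 10].
  Check: interpolating c through the α_i gives m(x) = 7 + 9·x (degree < 2) with m(α_i) = c_i for every i, so c is indeed a codeword.


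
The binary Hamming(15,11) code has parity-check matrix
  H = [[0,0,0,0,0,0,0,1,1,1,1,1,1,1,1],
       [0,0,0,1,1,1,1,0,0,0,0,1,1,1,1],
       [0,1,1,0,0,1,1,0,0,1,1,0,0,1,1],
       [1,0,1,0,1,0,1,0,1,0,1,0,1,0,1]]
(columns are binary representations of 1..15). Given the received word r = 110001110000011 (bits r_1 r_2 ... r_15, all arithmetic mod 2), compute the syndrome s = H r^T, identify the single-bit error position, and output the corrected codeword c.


s = (1, 0, 1, 1)^T, error position = 11, corrected codeword c = 110001110010011

Compute s = H r^T mod 2 one row at a time:
  s_1 = 1 + 0 + 0 + 0 + 0 + 0 + 1 + 1 = 3 ≡ 1 (mod 2).
  s_2 = 0 + 0 + 1 + 1 + 0 + 0 + 1 + 1 = 4 ≡ 0 (mod 2).
  s_3 = 1 + 0 + 1 + 1 + 0 + 0 + 1 + 1 = 5 ≡ 1 (mod 2).
  s_4 = 1 + 0 + 0 + 1 + 0 + 0 + 0 + 1 = 3 ≡ 1 (mod 2).
s = (1, 0, 1, 1)^T — this equals column 11 of H (binary 1011), so error is at position 11.
Correct: flip bit 11 of r = 110001110000011 to get c = 110001110010011.


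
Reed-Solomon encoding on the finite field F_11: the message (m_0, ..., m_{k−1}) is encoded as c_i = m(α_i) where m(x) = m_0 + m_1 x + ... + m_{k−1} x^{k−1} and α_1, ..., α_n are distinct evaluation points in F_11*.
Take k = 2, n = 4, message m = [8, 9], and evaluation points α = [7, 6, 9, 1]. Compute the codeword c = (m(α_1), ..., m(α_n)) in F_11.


c = [5, 7, 1, 6]

Message polynomial: m(x) = 8 + 9·x (mod 11).
For each evaluation point α_i, compute m(α_i) mod 11:
  α_1 = 7: Horner steps 9 → 5, so m(7) = 5.
  α_2 = 6: Horner steps 9 → 7, so m(6) = 7.
  α_3 = 9: Horner steps 9 → 1, so m(9) = 1.
  α_4 = 1: Horner steps 9 → 6, so m(1) = 6.
Codeword c = [5, 7, 1, 6] ∈ F_11^4.


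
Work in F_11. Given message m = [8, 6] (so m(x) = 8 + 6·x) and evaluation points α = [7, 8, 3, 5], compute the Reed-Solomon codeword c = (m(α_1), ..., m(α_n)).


c = [6, 1, 4, 5]

Message polynomial: m(x) = 8 + 6·x (mod 11).
For each evaluation point α_i, compute m(α_i) mod 11:
  α_1 = 7: Horner steps 6 → 6, so m(7) = 6.
  α_2 = 8: Horner steps 6 → 1, so m(8) = 1.
  α_3 = 3: Horner steps 6 → 4, so m(3) = 4.
  α_4 = 5: Horner steps 6 → 5, so m(5) = 5.
Codeword c = [6, 1, 4, 5] ∈ F_11^4.


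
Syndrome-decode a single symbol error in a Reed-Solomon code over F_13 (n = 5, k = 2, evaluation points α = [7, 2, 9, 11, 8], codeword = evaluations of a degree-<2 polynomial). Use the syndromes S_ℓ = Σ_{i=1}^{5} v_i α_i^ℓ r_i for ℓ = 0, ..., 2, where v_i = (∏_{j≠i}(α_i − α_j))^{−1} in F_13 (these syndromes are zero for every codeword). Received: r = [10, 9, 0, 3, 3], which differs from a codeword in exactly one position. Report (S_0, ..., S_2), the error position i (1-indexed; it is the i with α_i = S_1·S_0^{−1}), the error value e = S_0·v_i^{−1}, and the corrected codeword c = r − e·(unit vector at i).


S = (10, 2, 3), error at position 5, error magnitude e = 11, c = [10, 9, 0, 3, 5].

Step 1: column multipliers v_i = (∏_{j≠i}(α_i − α_j))^{−1} mod 13.
  i = 1 (α = 7): (7−2)(7−9)(7−11)(7−8) = 5·(−2)·(−4)·(−1) = −40 ≡ 12, so v_1 = 12^{−1} = 12 (mod 13).
  i = 2 (α = 2): (2−7)(2−9)(2−11)(2−8) = (−5)·(−7)·(−9)·(−6) = 1890 ≡ 5, so v_2 = 5^{−1} = 8 (mod 13).
  i = 3 (α = 9): (9−7)(9−2)(9−11)(9−8) = 2·7·(−2)·1 = −28 ≡ 11, so v_3 = 11^{−1} = 6 (mod 13).
  i = 4 (α = 11): (11−7)(11−2)(11−9)(11−8) = 4·9·2·3 = 216 ≡ 8, so v_4 = 8^{−1} = 5 (mod 13).
  i = 5 (α = 8): (8−7)(8−2)(8−9)(8−11) = 1·6·(−1)·(−3) = 18 ≡ 5, so v_5 = 5^{−1} = 8 (mod 13).
  v = [12, 8, 6, 5, 8].
Step 2: syndromes of r = [10, 9, 0, 3, 3] (all sums mod 13).
  S_0 = Σ v_i r_i = 12·10 + 8·9 + 6·0 + 5·3 + 8·3 = 231 ≡ 10.
  S_1 = Σ v_i α_i r_i = 12·7·10 + 8·2·9 + 6·9·0 + 5·11·3 + 8·8·3 = 1341 ≡ 2.
  α_i^2 mod 13 = [10, 4, 3, 4, 12].
  S_2 = Σ v_i α_i^2 r_i = 12·10·10 + 8·4·9 + 6·3·0 + 5·4·3 + 8·12·3 = 1836 ≡ 3.
  S = (10, 2, 3) ≠ 0, so r is not a codeword (an error is present).
Step 3: locate the error. For a single error e at position i, S_ℓ = v_i·e·α_i^ℓ, so α_err = S_1/S_0.
  S_0^{−1} = 10^{−1} = 4 (mod 13), so α_err = 2·4 = 8 ≡ 8 = α_5. Error position i = 5.
  Consistency check: S_2/S_1 = 3·7 = 21 ≡ 8 = α_err ✓ (single-error assumption holds).
Step 4: error magnitude e = S_0/v_5 = S_0·∏_{j≠5}(α_5 − α_j) = 10·5 = 50 ≡ 11 (mod 13).
Step 5: correct position 5: c_5 = r_5 − e = 3 − 11 ≡ 5 (mod 13). Hence c = [10, 9, 0, 3, 5].
  Check: interpolating c through the α_i gives m(x) = 6 + 8·x (degree < 2) with m(α_i) = c_i for every i, so c is indeed a codeword.


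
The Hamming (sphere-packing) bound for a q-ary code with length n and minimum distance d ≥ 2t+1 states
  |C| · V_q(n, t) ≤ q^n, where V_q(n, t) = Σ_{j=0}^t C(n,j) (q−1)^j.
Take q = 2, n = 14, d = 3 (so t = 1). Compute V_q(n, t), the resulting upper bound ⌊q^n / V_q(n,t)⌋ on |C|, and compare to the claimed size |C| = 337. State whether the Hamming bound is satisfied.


V_q(n, t) = 15, q^n = 16384, Hamming bound = 1092, |C| = 337 ≤ bound (satisfied).

Step 1: Compute V_q(n, t) = Σ_{j=0}^1 C(n, j) (q−1)^j.
  j = 0: C(14,0)·(1)^0 = 1·1 = 1.
  j = 1: C(14,1)·(1)^1 = 14·1 = 14.
  V_q(n, t) = 1 + 14 = 15.
Step 2: q^n = 2^14 = 16384.
Step 3: Hamming bound ⌊q^n / V_q(n,t)⌋ = ⌊16384/15⌋ = 1092.
Step 4: Compare |C| = 337 to 1092: satisfied.
The claimed |C| lies below the Hamming bound.


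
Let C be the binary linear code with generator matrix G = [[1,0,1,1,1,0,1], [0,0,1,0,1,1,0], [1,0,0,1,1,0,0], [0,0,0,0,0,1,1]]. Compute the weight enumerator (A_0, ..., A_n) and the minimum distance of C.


Weight distribution: A_0 = 1, A_1 = 1, A_2 = 4, A_3 = 4, A_4 = 3, A_5 = 3. Minimum distance d = 1.

Enumerate all 2^4 = 16 messages m ∈ F_2^4.
For each, compute codeword c = mG in F_2^7, then tally its weight.
  m = 0000 → c = 0000000, weight = 0.
  m = 1000 → c = 1011101, weight = 5.
  m = 0100 → c = 0010110, weight = 3.
  m = 1100 → c = 1001011, weight = 4.
  m = 0010 → c = 1001100, weight = 3.
  m = 1010 → c = 0010001, weight = 2.
  m = 0110 → c = 1011010, weight = 4.
  m = 1110 → c = 0000111, weight = 3.
  m = 0001 → c = 0000011, weight = 2.
  m = 1001 → c = 1011110, weight = 5.
  m = 0101 → c = 0010101, weight = 3.
  m = 1101 → c = 1001000, weight = 2.
  m = 0011 → c = 1001111, weight = 5.
  m = 1011 → c = 0010010, weight = 2.
  m = 0111 → c = 1011001, weight = 4.
  m = 1111 → c = 0000100, weight = 1.
Tally weights:
  weight 0: 1 codewords.
  weight 1: 1 codewords.
  weight 2: 4 codewords.
  weight 3: 4 codewords.
  weight 4: 3 codewords.
  weight 5: 3 codewords.
Minimum distance d = smallest w > 0 with A_w > 0 = 1.
Sanity: Σ A_w = 16 = 2^4 = 16 ✓.


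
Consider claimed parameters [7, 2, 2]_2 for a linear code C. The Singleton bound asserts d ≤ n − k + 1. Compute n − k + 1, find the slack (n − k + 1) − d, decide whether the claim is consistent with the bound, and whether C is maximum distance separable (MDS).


Singleton RHS = n − k + 1 = 6, slack = 4, bound satisfied, not MDS.

Singleton bound: d ≤ n − k + 1.
Here n = 7, k = 2, so n − k + 1 = 6.
Given d = 2, check d ≤ 6: YES.
Slack = (n − k + 1) − d = 4.
The code is NOT MDS (slack = 4 > 0).
Description: the claimed parameters are [7, 2, 2]_2; such a code would be non-MDS.


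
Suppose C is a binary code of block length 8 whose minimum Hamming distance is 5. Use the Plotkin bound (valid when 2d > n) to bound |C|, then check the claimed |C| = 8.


Plotkin bound M ≤ 4; given |C| = 8 > bound (violated).

Check applicability: 2d = 10, n = 8.
2d − n = 2 > 0, so Plotkin applies.
Compute d/(2d−n) = 5/2 ≈ 2.5000.
⌊d/(2d−n)⌋ = 2.
Plotkin bound: M ≤ 2·2 = 4.
Given |C| = 8, check: VIOLATED.
This |C| is above the Plotkin bound, so no binary code with n = 8, d = 5 and 8 codewords exists.


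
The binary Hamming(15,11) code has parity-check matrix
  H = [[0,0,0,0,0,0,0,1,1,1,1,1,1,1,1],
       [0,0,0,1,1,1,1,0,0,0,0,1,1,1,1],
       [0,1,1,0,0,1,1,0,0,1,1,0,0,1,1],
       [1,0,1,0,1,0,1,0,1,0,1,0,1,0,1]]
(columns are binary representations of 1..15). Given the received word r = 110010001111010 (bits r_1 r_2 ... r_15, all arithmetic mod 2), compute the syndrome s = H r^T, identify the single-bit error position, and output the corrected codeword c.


s = (1, 1, 0, 0)^T, error position = 12, corrected codeword c = 110010001110010

Compute s = H r^T mod 2 one row at a time:
  s_1 = 0 + 1 + 1 + 1 + 1 + 0 + 1 + 0 = 5 ≡ 1 (mod 2).
  s_2 = 0 + 1 + 0 + 0 + 1 + 0 + 1 + 0 = 3 ≡ 1 (mod 2).
  s_3 = 1 + 0 + 0 + 0 + 1 + 1 + 1 + 0 = 4 ≡ 0 (mod 2).
  s_4 = 1 + 0 + 1 + 0 + 1 + 1 + 0 + 0 = 4 ≡ 0 (mod 2).
s = (1, 1, 0, 0)^T — this equals column 12 of H (binary 1100), so error is at position 12.
Correct: flip bit 12 of r = 110010001111010 to get c = 110010001110010.


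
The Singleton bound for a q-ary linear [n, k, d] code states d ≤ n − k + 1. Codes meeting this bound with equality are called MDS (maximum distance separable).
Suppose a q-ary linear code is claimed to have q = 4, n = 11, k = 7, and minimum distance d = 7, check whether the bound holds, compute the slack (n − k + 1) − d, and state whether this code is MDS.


Singleton RHS = n − k + 1 = 5, slack = -2, bound violated (no such code; not MDS).

Singleton bound: d ≤ n − k + 1.
Here n = 11, k = 7, so n − k + 1 = 5.
Given d = 7, check d ≤ 5: NO.
Slack = (n − k + 1) − d = -2.
The slack is negative: d = 7 exceeds n − k + 1 = 5 by 2, so the Singleton bound is violated and no linear [11, 7, 7]_4 code can exist. In particular it is not MDS (MDS requires d = n − k + 1 exactly).
Description: the claimed parameters are [11, 7, 7]_4; such a code would be impossible (violates the Singleton bound).


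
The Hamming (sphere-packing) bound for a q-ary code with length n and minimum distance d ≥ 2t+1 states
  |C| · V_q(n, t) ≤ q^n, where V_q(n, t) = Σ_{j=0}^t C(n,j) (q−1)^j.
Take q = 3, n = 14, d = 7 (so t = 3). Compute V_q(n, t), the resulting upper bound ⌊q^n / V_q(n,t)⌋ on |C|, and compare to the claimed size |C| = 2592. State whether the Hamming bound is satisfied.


V_q(n, t) = 3305, q^n = 4782969, Hamming bound = 1447, |C| = 2592 > bound (violated).

Step 1: Compute V_q(n, t) = Σ_{j=0}^3 C(n, j) (q−1)^j.
  j = 0: C(14,0)·(2)^0 = 1·1 = 1.
  j = 1: C(14,1)·(2)^1 = 14·2 = 28.
  j = 2: C(14,2)·(2)^2 = 91·4 = 364.
  j = 3: C(14,3)·(2)^3 = 364·8 = 2912.
  V_q(n, t) = 1 + 28 + 364 + 2912 = 3305.
Step 2: q^n = 3^14 = 4782969.
Step 3: Hamming bound ⌊q^n / V_q(n,t)⌋ = ⌊4782969/3305⌋ = 1447.
Step 4: Compare |C| = 2592 to 1447: violated.
The claimed |C| lies above the Hamming bound, so no 3-ary code of length 14 with d ≥ 7 can have 2592 codewords.


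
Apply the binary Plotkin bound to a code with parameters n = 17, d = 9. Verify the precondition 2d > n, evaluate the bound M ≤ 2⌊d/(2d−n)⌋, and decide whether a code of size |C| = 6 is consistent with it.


Plotkin bound M ≤ 18; given |C| = 6 ≤ bound (satisfied).

Check applicability: 2d = 18, n = 17.
2d − n = 1 > 0, so Plotkin applies.
Compute d/(2d−n) = 9/1 ≈ 9.0000.
⌊d/(2d−n)⌋ = 9.
Plotkin bound: M ≤ 2·9 = 18.
Given |C| = 6, check: satisfied.
This |C| is below the Plotkin bound.


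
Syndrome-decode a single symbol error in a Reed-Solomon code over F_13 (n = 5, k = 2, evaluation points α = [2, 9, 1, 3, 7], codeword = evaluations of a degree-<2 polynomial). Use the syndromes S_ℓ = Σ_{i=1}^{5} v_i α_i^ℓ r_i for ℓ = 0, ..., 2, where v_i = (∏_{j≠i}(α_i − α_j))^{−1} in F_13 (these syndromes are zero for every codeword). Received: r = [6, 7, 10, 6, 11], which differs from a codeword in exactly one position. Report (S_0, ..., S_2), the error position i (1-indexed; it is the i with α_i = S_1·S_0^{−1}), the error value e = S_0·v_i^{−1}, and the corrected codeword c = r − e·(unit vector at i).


S = (6, 12, 11), error at position 1, error magnitude e = 11, c = [8, 7, 10, 6, 11].

Step 1: column multipliers v_i = (∏_{j≠i}(α_i − α_j))^{−1} mod 13.
  i = 1 (α = 2): (2−9)(2−1)(2−3)(2−7) = (−7)·1·(−1)·(−5) = −35 ≡ 4, so v_1 = 4^{−1} = 10 (mod 13).
  i = 2 (α = 9): (9−2)(9−1)(9−3)(9−7) = 7·8·6·2 = 672 ≡ 9, so v_2 = 9^{−1} = 3 (mod 13).
  i = 3 (α = 1): (1−2)(1−9)(1−3)(1−7) = (−1)·(−8)·(−2)·(−6) = 96 ≡ 5, so v_3 = 5^{−1} = 8 (mod 13).
  i = 4 (α = 3): (3−2)(3−9)(3−1)(3−7) = 1·(−6)·2·(−4) = 48 ≡ 9, so v_4 = 9^{−1} = 3 (mod 13).
  i = 5 (α = 7): (7−2)(7−9)(7−1)(7−3) = 5·(−2)·6·4 = −240 ≡ 7, so v_5 = 7^{−1} = 2 (mod 13).
  v = [10, 3, 8, 3, 2].
Step 2: syndromes of r = [6, 7, 10, 6, 11] (all sums mod 13).
  S_0 = Σ v_i r_i = 10·6 + 3·7 + 8·10 + 3·6 + 2·11 = 201 ≡ 6.
  S_1 = Σ v_i α_i r_i = 10·2·6 + 3·9·7 + 8·1·10 + 3·3·6 + 2·7·11 = 597 ≡ 12.
  α_i^2 mod 13 = [4, 3, 1, 9, 10].
  S_2 = Σ v_i α_i^2 r_i = 10·4·6 + 3·3·7 + 8·1·10 + 3·9·6 + 2·10·11 = 765 ≡ 11.
  S = (6, 12, 11) ≠ 0, so r is not a codeword (an error is present).
Step 3: locate the error. For a single error e at position i, S_ℓ = v_i·e·α_i^ℓ, so α_err = S_1/S_0.
  S_0^{−1} = 6^{−1} = 11 (mod 13), so α_err = 12·11 = 132 ≡ 2 = α_1. Error position i = 1.
  Consistency check: S_2/S_1 = 11·12 = 132 ≡ 2 = α_err ✓ (single-error assumption holds).
Step 4: error magnitude e = S_0/v_1 = S_0·∏_{j≠1}(α_1 − α_j) = 6·4 = 24 ≡ 11 (mod 13).
Step 5: correct position 1: c_1 = r_1 − e = 6 − 11 ≡ 8 (mod 13). Hence c = [8, 7, 10, 6, 11].
  Check: interpolating c through the α_i gives m(x) = 12 + 11·x (degree < 2) with m(α_i) = c_i for every i, so c is indeed a codeword.


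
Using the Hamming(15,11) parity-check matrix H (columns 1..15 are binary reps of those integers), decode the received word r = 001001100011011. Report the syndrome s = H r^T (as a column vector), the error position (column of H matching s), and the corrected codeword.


s = (0, 1, 0, 0)^T, error position = 4, corrected codeword c = 001101100011011

Compute s = H r^T mod 2 one row at a time:
  s_1 = 0 + 0 + 0 + 1 + 1 + 0 + 1 + 1 = 4 ≡ 0 (mod 2).
  s_2 = 0 + 0 + 1 + 1 + 1 + 0 + 1 + 1 = 5 ≡ 1 (mod 2).
  s_3 = 0 + 1 + 1 + 1 + 0 + 1 + 1 + 1 = 6 ≡ 0 (mod 2).
  s_4 = 0 + 1 + 0 + 1 + 0 + 1 + 0 + 1 = 4 ≡ 0 (mod 2).
s = (0, 1, 0, 0)^T — this equals column 4 of H (binary 0100), so error is at position 4.
Correct: flip bit 4 of r = 001001100011011 to get c = 001101100011011.


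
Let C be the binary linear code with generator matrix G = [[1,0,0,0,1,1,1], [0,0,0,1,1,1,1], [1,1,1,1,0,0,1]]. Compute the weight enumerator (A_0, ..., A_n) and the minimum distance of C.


Weight distribution: A_0 = 1, A_2 = 1, A_3 = 1, A_4 = 2, A_5 = 3. Minimum distance d = 2.

Enumerate all 2^3 = 8 messages m ∈ F_2^3.
For each, compute codeword c = mG in F_2^7, then tally its weight.
  m = 000 → c = 0000000, weight = 0.
  m = 100 → c = 1000111, weight = 4.
  m = 010 → c = 0001111, weight = 4.
  m = 110 → c = 1001000, weight = 2.
  m = 001 → c = 1111001, weight = 5.
  m = 101 → c = 0111110, weight = 5.
  m = 011 → c = 1110110, weight = 5.
  m = 111 → c = 0110001, weight = 3.
Tally weights:
  weight 0: 1 codewords.
  weight 2: 1 codewords.
  weight 3: 1 codewords.
  weight 4: 2 codewords.
  weight 5: 3 codewords.
Minimum distance d = smallest w > 0 with A_w > 0 = 2.
Sanity: Σ A_w = 8 = 2^3 = 8 ✓.


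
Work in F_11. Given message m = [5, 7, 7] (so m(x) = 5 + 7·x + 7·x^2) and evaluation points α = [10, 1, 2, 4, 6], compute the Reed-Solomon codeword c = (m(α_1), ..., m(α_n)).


c = [5, 8, 3, 2, 2]

Message polynomial: m(x) = 5 + 7·x + 7·x^2 (mod 11).
For each evaluation point α_i, compute m(α_i) mod 11:
  α_1 = 10: Horner steps 7 → 0 → 5, so m(10) = 5.
  α_2 = 1: Horner steps 7 → 3 → 8, so m(1) = 8.
  α_3 = 2: Horner steps 7 → 10 → 3, so m(2) = 3.
  α_4 = 4: Horner steps 7 → 2 → 2, so m(4) = 2.
  α_5 = 6: Horner steps 7 → 5 → 2, so m(6) = 2.
Codeword c = [5, 8, 3, 2, 2] ∈ F_11^5.


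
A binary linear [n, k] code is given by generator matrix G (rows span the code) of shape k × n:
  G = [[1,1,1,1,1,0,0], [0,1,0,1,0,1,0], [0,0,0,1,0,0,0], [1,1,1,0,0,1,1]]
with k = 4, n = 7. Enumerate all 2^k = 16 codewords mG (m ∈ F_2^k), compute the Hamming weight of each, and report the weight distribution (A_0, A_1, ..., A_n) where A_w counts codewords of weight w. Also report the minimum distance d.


Weight distribution: A_0 = 1, A_1 = 1, A_2 = 1, A_3 = 4, A_4 = 5, A_5 = 3, A_6 = 1. Minimum distance d = 1.

Enumerate all 2^4 = 16 messages m ∈ F_2^4.
For each, compute codeword c = mG in F_2^7, then tally its weight.
  m = 0000 → c = 0000000, weight = 0.
  m = 1000 → c = 1111100, weight = 5.
  m = 0100 → c = 0101010, weight = 3.
  m = 1100 → c = 1010110, weight = 4.
  m = 0010 → c = 0001000, weight = 1.
  m = 1010 → c = 1110100, weight = 4.
  m = 0110 → c = 0100010, weight = 2.
  m = 1110 → c = 1011110, weight = 5.
  m = 0001 → c = 1110011, weight = 5.
  m = 1001 → c = 0001111, weight = 4.
  m = 0101 → c = 1011001, weight = 4.
  m = 1101 → c = 0100101, weight = 3.
  m = 0011 → c = 1111011, weight = 6.
  m = 1011 → c = 0000111, weight = 3.
  m = 0111 → c = 1010001, weight = 3.
  m = 1111 → c = 0101101, weight = 4.
Tally weights:
  weight 0: 1 codewords.
  weight 1: 1 codewords.
  weight 2: 1 codewords.
  weight 3: 4 codewords.
  weight 4: 5 codewords.
  weight 5: 3 codewords.
  weight 6: 1 codewords.
Minimum distance d = smallest w > 0 with A_w > 0 = 1.
Sanity: Σ A_w = 16 = 2^4 = 16 ✓.


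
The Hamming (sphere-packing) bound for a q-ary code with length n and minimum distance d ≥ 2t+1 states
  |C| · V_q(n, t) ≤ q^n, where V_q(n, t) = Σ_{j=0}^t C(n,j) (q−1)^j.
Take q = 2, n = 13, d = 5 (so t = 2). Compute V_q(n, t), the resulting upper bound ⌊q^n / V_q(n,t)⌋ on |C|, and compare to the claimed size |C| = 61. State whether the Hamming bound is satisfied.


V_q(n, t) = 92, q^n = 8192, Hamming bound = 89, |C| = 61 ≤ bound (satisfied).

Step 1: Compute V_q(n, t) = Σ_{j=0}^2 C(n, j) (q−1)^j.
  j = 0: C(13,0)·(1)^0 = 1·1 = 1.
  j = 1: C(13,1)·(1)^1 = 13·1 = 13.
  j = 2: C(13,2)·(1)^2 = 78·1 = 78.
  V_q(n, t) = 1 + 13 + 78 = 92.
Step 2: q^n = 2^13 = 8192.
Step 3: Hamming bound ⌊q^n / V_q(n,t)⌋ = ⌊8192/92⌋ = 89.
Step 4: Compare |C| = 61 to 89: satisfied.
The claimed |C| lies below the Hamming bound.


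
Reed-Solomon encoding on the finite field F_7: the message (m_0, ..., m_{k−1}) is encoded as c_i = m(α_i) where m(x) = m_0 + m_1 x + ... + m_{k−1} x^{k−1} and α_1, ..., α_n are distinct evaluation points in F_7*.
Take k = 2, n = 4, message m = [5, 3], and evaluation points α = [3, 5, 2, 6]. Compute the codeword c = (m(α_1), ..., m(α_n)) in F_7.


c = [0, 6, 4, 2]

Message polynomial: m(x) = 5 + 3·x (mod 7).
For each evaluation point α_i, compute m(α_i) mod 7:
  α_1 = 3: Horner steps 3 → 0, so m(3) = 0.
  α_2 = 5: Horner steps 3 → 6, so m(5) = 6.
  α_3 = 2: Horner steps 3 → 4, so m(2) = 4.
  α_4 = 6: Horner steps 3 → 2, so m(6) = 2.
Codeword c = [0, 6, 4, 2] ∈ F_7^4.


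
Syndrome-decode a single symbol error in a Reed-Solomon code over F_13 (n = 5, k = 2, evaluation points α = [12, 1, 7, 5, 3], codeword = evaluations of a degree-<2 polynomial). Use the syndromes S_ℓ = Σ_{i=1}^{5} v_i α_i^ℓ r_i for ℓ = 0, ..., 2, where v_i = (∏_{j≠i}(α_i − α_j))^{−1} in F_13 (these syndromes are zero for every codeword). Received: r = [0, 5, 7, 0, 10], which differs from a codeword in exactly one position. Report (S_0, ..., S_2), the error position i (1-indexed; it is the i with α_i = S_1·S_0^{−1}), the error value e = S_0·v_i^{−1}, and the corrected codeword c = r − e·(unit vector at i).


S = (3, 2, 10), error at position 4, error magnitude e = 11, c = [0, 5, 7, 2, 10].

Step 1: column multipliers v_i = (∏_{j≠i}(α_i − α_j))^{−1} mod 13.
  i = 1 (α = 12): (12−1)(12−7)(12−5)(12−3) = 11·5·7·9 = 3465 ≡ 7, so v_1 = 7^{−1} = 2 (mod 13).
  i = 2 (α = 1): (1−12)(1−7)(1−5)(1−3) = (−11)·(−6)·(−4)·(−2) = 528 ≡ 8, so v_2 = 8^{−1} = 5 (mod 13).
  i = 3 (α = 7): (7−12)(7−1)(7−5)(7−3) = (−5)·6·2·4 = −240 ≡ 7, so v_3 = 7^{−1} = 2 (mod 13).
  i = 4 (α = 5): (5−12)(5−1)(5−7)(5−3) = (−7)·4·(−2)·2 = 112 ≡ 8, so v_4 = 8^{−1} = 5 (mod 13).
  i = 5 (α = 3): (3−12)(3−1)(3−7)(3−5) = (−9)·2·(−4)·(−2) = −144 ≡ 12, so v_5 = 12^{−1} = 12 (mod 13).
  v = [2, 5, 2, 5, 12].
Step 2: syndromes of r = [0, 5, 7, 0, 10] (all sums mod 13).
  S_0 = Σ v_i r_i = 2·0 + 5·5 + 2·7 + 5·0 + 12·10 = 159 ≡ 3.
  S_1 = Σ v_i α_i r_i = 2·12·0 + 5·1·5 + 2·7·7 + 5·5·0 + 12·3·10 = 483 ≡ 2.
  α_i^2 mod 13 = [1, 1, 10, 12, 9].
  S_2 = Σ v_i α_i^2 r_i = 2·1·0 + 5·1·5 + 2·10·7 + 5·12·0 + 12·9·10 = 1245 ≡ 10.
  S = (3, 2, 10) ≠ 0, so r is not a codeword (an error is present).
Step 3: locate the error. For a single error e at position i, S_ℓ = v_i·e·α_i^ℓ, so α_err = S_1/S_0.
  S_0^{−1} = 3^{−1} = 9 (mod 13), so α_err = 2·9 = 18 ≡ 5 = α_4. Error position i = 4.
  Consistency check: S_2/S_1 = 10·7 = 70 ≡ 5 = α_err ✓ (single-error assumption holds).
Step 4: error magnitude e = S_0/v_4 = S_0·∏_{j≠4}(α_4 − α_j) = 3·8 = 24 ≡ 11 (mod 13).
Step 5: correct position 4: c_4 = r_4 − e = 0 − 11 ≡ 2 (mod 13). Hence c = [0, 5, 7, 2, 10].
  Check: interpolating c through the α_i gives m(x) = 9 + 9·x (degree < 2) with m(α_i) = c_i for every i, so c is indeed a codeword.


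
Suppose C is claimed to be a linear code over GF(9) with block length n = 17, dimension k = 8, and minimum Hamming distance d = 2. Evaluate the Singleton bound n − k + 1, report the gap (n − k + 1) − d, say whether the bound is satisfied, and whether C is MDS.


Singleton RHS = n − k + 1 = 10, slack = 8, bound satisfied, not MDS.

Singleton bound: d ≤ n − k + 1.
Here n = 17, k = 8, so n − k + 1 = 10.
Given d = 2, check d ≤ 10: YES.
Slack = (n − k + 1) − d = 8.
The code is NOT MDS (slack = 8 > 0).
Description: the claimed parameters are [17, 8, 2]_9; such a code would be non-MDS.


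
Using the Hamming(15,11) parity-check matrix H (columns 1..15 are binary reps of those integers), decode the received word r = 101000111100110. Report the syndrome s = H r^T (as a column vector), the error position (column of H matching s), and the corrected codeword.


s = (1, 1, 0, 1)^T, error position = 13, corrected codeword c = 101000111100010

Compute s = H r^T mod 2 one row at a time:
  s_1 = 1 + 1 + 1 + 0 + 0 + 1 + 1 + 0 = 5 ≡ 1 (mod 2).
  s_2 = 0 + 0 + 0 + 1 + 0 + 1 + 1 + 0 = 3 ≡ 1 (mod 2).
  s_3 = 0 + 1 + 0 + 1 + 1 + 0 + 1 + 0 = 4 ≡ 0 (mod 2).
  s_4 = 1 + 1 + 0 + 1 + 1 + 0 + 1 + 0 = 5 ≡ 1 (mod 2).
s = (1, 1, 0, 1)^T — this equals column 13 of H (binary 1101), so error is at position 13.
Correct: flip bit 13 of r = 101000111100110 to get c = 101000111100010.


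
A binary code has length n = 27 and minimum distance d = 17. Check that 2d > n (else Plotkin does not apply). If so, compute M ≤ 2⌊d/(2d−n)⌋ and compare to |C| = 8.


Plotkin bound M ≤ 4; given |C| = 8 > bound (violated).

Check applicability: 2d = 34, n = 27.
2d − n = 7 > 0, so Plotkin applies.
Compute d/(2d−n) = 17/7 ≈ 2.4286.
⌊d/(2d−n)⌋ = 2.
Plotkin bound: M ≤ 2·2 = 4.
Given |C| = 8, check: VIOLATED.
This |C| is above the Plotkin bound, so no binary code with n = 27, d = 17 and 8 codewords exists.


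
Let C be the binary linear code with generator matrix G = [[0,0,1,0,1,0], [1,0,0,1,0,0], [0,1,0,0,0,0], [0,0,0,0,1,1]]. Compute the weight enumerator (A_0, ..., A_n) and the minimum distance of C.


Weight distribution: A_0 = 1, A_1 = 1, A_2 = 4, A_3 = 4, A_4 = 3, A_5 = 3. Minimum distance d = 1.

Enumerate all 2^4 = 16 messages m ∈ F_2^4.
For each, compute codeword c = mG in F_2^6, then tally its weight.
  m = 0000 → c = 000000, weight = 0.
  m = 1000 → c = 001010, weight = 2.
  m = 0100 → c = 100100, weight = 2.
  m = 1100 → c = 101110, weight = 4.
  m = 0010 → c = 010000, weight = 1.
  m = 1010 → c = 011010, weight = 3.
  m = 0110 → c = 110100, weight = 3.
  m = 1110 → c = 111110, weight = 5.
  m = 0001 → c = 000011, weight = 2.
  m = 1001 → c = 001001, weight = 2.
  m = 0101 → c = 100111, weight = 4.
  m = 1101 → c = 101101, weight = 4.
  m = 0011 → c = 010011, weight = 3.
  m = 1011 → c = 011001, weight = 3.
  m = 0111 → c = 110111, weight = 5.
  m = 1111 → c = 111101, weight = 5.
Tally weights:
  weight 0: 1 codewords.
  weight 1: 1 codewords.
  weight 2: 4 codewords.
  weight 3: 4 codewords.
  weight 4: 3 codewords.
  weight 5: 3 codewords.
Minimum distance d = smallest w > 0 with A_w > 0 = 1.
Sanity: Σ A_w = 16 = 2^4 = 16 ✓.


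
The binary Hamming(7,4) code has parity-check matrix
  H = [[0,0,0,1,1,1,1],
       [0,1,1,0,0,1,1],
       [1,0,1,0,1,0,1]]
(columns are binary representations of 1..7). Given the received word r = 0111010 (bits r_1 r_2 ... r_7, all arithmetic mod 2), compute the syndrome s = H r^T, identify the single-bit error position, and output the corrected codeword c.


s = (0, 1, 1)^T, error position = 3, corrected codeword c = 0101010

Compute s = H r^T mod 2 one row at a time:
  s_1 = 1 + 0 + 1 + 0 = 2 ≡ 0 (mod 2).
  s_2 = 1 + 1 + 1 + 0 = 3 ≡ 1 (mod 2).
  s_3 = 0 + 1 + 0 + 0 = 1 ≡ 1 (mod 2).
s = (0, 1, 1)^T — this equals column 3 of H (binary 011), so error is at position 3.
Correct: flip bit 3 of r = 0111010 to get c = 0101010.


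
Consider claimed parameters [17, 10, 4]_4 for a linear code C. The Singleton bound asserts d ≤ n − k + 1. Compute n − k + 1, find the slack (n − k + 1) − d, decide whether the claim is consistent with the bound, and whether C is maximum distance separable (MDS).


Singleton RHS = n − k + 1 = 8, slack = 4, bound satisfied, not MDS.

Singleton bound: d ≤ n − k + 1.
Here n = 17, k = 10, so n − k + 1 = 8.
Given d = 4, check d ≤ 8: YES.
Slack = (n − k + 1) − d = 4.
The code is NOT MDS (slack = 4 > 0).
Description: the claimed parameters are [17, 10, 4]_4; such a code would be non-MDS.


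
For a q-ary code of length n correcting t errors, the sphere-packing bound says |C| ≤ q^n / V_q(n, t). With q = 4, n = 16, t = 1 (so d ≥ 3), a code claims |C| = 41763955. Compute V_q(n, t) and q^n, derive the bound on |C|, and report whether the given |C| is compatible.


V_q(n, t) = 49, q^n = 4294967296, Hamming bound = 87652393, |C| = 41763955 ≤ bound (satisfied).

Step 1: Compute V_q(n, t) = Σ_{j=0}^1 C(n, j) (q−1)^j.
  j = 0: C(16,0)·(3)^0 = 1·1 = 1.
  j = 1: C(16,1)·(3)^1 = 16·3 = 48.
  V_q(n, t) = 1 + 48 = 49.
Step 2: q^n = 4^16 = 4294967296.
Step 3: Hamming bound ⌊q^n / V_q(n,t)⌋ = ⌊4294967296/49⌋ = 87652393.
Step 4: Compare |C| = 41763955 to 87652393: satisfied.
The claimed |C| lies below the Hamming bound.


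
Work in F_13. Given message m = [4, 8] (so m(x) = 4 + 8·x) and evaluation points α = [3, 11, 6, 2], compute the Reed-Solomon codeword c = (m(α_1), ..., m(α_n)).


c = [2, 1, 0, 7]

Message polynomial: m(x) = 4 + 8·x (mod 13).
For each evaluation point α_i, compute m(α_i) mod 13:
  α_1 = 3: Horner steps 8 → 2, so m(3) = 2.
  α_2 = 11: Horner steps 8 → 1, so m(11) = 1.
  α_3 = 6: Horner steps 8 → 0, so m(6) = 0.
  α_4 = 2: Horner steps 8 → 7, so m(2) = 7.
Codeword c = [2, 1, 0, 7] ∈ F_13^4.


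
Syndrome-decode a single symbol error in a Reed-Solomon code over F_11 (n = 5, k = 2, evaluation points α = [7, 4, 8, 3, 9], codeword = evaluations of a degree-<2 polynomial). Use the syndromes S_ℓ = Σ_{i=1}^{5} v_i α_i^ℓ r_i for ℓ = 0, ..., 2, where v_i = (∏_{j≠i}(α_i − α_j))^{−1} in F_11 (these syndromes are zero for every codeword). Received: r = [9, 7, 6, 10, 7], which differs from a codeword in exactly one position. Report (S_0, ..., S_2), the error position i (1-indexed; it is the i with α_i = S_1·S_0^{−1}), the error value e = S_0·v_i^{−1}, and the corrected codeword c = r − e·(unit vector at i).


S = (3, 5, 1), error at position 5, error magnitude e = 4, c = [9, 7, 6, 10, 3].

Step 1: column multipliers v_i = (∏_{j≠i}(α_i − α_j))^{−1} mod 11.
  i = 1 (α = 7): (7−4)(7−8)(7−3)(7−9) = 3·(−1)·4·(−2) = 24 ≡ 2, so v_1 = 2^{−1} = 6 (mod 11).
  i = 2 (α = 4): (4−7)(4−8)(4−3)(4−9) = (−3)·(−4)·1·(−5) = −60 ≡ 6, so v_2 = 6^{−1} = 2 (mod 11).
  i = 3 (α = 8): (8−7)(8−4)(8−3)(8−9) = 1·4·5·(−1) = −20 ≡ 2, so v_3 = 2^{−1} = 6 (mod 11).
  i = 4 (α = 3): (3−7)(3−4)(3−8)(3−9) = (−4)·(−1)·(−5)·(−6) = 120 ≡ 10, so v_4 = 10^{−1} = 10 (mod 11).
  i = 5 (α = 9): (9−7)(9−4)(9−8)(9−3) = 2·5·1·6 = 60 ≡ 5, so v_5 = 5^{−1} = 9 (mod 11).
  v = [6, 2, 6, 10, 9].
Step 2: syndromes of r = [9, 7, 6, 10, 7] (all sums mod 11).
  S_0 = Σ v_i r_i = 6·9 + 2·7 + 6·6 + 10·10 + 9·7 = 267 ≡ 3.
  S_1 = Σ v_i α_i r_i = 6·7·9 + 2·4·7 + 6·8·6 + 10·3·10 + 9·9·7 = 1589 ≡ 5.
  α_i^2 mod 11 = [5, 5, 9, 9, 4].
  S_2 = Σ v_i α_i^2 r_i = 6·5·9 + 2·5·7 + 6·9·6 + 10·9·10 + 9·4·7 = 1816 ≡ 1.
  S = (3, 5, 1) ≠ 0, so r is not a codeword (an error is present).
Step 3: locate the error. For a single error e at position i, S_ℓ = v_i·e·α_i^ℓ, so α_err = S_1/S_0.
  S_0^{−1} = 3^{−1} = 4 (mod 11), so α_err = 5·4 = 20 ≡ 9 = α_5. Error position i = 5.
  Consistency check: S_2/S_1 = 1·9 = 9 ≡ 9 = α_err ✓ (single-error assumption holds).
Step 4: error magnitude e = S_0/v_5 = S_0·∏_{j≠5}(α_5 − α_j) = 3·5 = 15 ≡ 4 (mod 11).
Step 5: correct position 5: c_5 = r_5 − e = 7 − 4 ≡ 3 (mod 11). Hence c = [9, 7, 6, 10, 3].
  Check: interpolating c through the α_i gives m(x) = 8 + 8·x (degree < 2) with m(α_i) = c_i for every i, so c is indeed a codeword.


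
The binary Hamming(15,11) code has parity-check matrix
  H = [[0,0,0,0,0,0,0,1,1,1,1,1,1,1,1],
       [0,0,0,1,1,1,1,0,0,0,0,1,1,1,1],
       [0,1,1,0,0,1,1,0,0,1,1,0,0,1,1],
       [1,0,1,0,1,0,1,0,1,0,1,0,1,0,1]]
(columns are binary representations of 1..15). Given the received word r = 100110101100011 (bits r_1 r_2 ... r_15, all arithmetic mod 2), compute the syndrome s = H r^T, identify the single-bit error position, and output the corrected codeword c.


s = (0, 1, 0, 1)^T, error position = 5, corrected codeword c = 100100101100011

Compute s = H r^T mod 2 one row at a time:
  s_1 = 0 + 1 + 1 + 0 + 0 + 0 + 1 + 1 = 4 ≡ 0 (mod 2).
  s_2 = 1 + 1 + 0 + 1 + 0 + 0 + 1 + 1 = 5 ≡ 1 (mod 2).
  s_3 = 0 + 0 + 0 + 1 + 1 + 0 + 1 + 1 = 4 ≡ 0 (mod 2).
  s_4 = 1 + 0 + 1 + 1 + 1 + 0 + 0 + 1 = 5 ≡ 1 (mod 2).
s = (0, 1, 0, 1)^T — this equals column 5 of H (binary 0101), so error is at position 5.
Correct: flip bit 5 of r = 100110101100011 to get c = 100100101100011.


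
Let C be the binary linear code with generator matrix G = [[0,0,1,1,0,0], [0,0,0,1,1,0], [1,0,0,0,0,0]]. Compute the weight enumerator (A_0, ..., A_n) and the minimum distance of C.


Weight distribution: A_0 = 1, A_1 = 1, A_2 = 3, A_3 = 3. Minimum distance d = 1.

Enumerate all 2^3 = 8 messages m ∈ F_2^3.
For each, compute codeword c = mG in F_2^6, then tally its weight.
  m = 000 → c = 000000, weight = 0.
  m = 100 → c = 001100, weight = 2.
  m = 010 → c = 000110, weight = 2.
  m = 110 → c = 001010, weight = 2.
  m = 001 → c = 100000, weight = 1.
  m = 101 → c = 101100, weight = 3.
  m = 011 → c = 100110, weight = 3.
  m = 111 → c = 101010, weight = 3.
Tally weights:
  weight 0: 1 codewords.
  weight 1: 1 codewords.
  weight 2: 3 codewords.
  weight 3: 3 codewords.
Minimum distance d = smallest w > 0 with A_w > 0 = 1.
Sanity: Σ A_w = 8 = 2^3 = 8 ✓.


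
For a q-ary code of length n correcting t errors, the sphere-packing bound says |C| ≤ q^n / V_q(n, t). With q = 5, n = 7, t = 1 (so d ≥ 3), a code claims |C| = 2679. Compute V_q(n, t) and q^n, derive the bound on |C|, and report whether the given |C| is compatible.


V_q(n, t) = 29, q^n = 78125, Hamming bound = 2693, |C| = 2679 ≤ bound (satisfied).

Step 1: Compute V_q(n, t) = Σ_{j=0}^1 C(n, j) (q−1)^j.
  j = 0: C(7,0)·(4)^0 = 1·1 = 1.
  j = 1: C(7,1)·(4)^1 = 7·4 = 28.
  V_q(n, t) = 1 + 28 = 29.
Step 2: q^n = 5^7 = 78125.
Step 3: Hamming bound ⌊q^n / V_q(n,t)⌋ = ⌊78125/29⌋ = 2693.
Step 4: Compare |C| = 2679 to 2693: satisfied.
The claimed |C| lies below the Hamming bound.


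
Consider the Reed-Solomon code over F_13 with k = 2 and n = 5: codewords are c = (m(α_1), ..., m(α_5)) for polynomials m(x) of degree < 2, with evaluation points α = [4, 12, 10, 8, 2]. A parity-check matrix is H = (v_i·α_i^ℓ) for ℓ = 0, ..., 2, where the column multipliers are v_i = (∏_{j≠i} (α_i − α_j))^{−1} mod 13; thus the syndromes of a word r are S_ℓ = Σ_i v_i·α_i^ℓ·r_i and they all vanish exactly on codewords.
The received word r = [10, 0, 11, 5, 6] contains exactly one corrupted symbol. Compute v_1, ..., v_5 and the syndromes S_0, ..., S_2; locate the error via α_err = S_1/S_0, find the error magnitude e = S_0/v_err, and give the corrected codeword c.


S = (5, 11, 6), error at position 3, error magnitude e = 2, c = [10, 0, 9, 5, 6].

Step 1: column multipliers v_i = (∏_{j≠i}(α_i − α_j))^{−1} mod 13.
  i = 1 (α = 4): (4−12)(4−10)(4−8)(4−2) = (−8)·(−6)·(−4)·2 = −384 ≡ 6, so v_1 = 6^{−1} = 11 (mod 13).
  i = 2 (α = 12): (12−4)(12−10)(12−8)(12−2) = 8·2·4·10 = 640 ≡ 3, so v_2 = 3^{−1} = 9 (mod 13).
  i = 3 (α = 10): (10−4)(10−12)(10−8)(10−2) = 6·(−2)·2·8 = −192 ≡ 3, so v_3 = 3^{−1} = 9 (mod 13).
  i = 4 (α = 8): (8−4)(8−12)(8−10)(8−2) = 4·(−4)·(−2)·6 = 192 ≡ 10, so v_4 = 10^{−1} = 4 (mod 13).
  i = 5 (α = 2): (2−4)(2−12)(2−10)(2−8) = (−2)·(−10)·(−8)·(−6) = 960 ≡ 11, so v_5 = 11^{−1} = 6 (mod 13).
  v = [11, 9, 9, 4, 6].
Step 2: syndromes of r = [10, 0, 11, 5, 6] (all sums mod 13).
  S_0 = Σ v_i r_i = 11·10 + 9·0 + 9·11 + 4·5 + 6·6 = 265 ≡ 5.
  S_1 = Σ v_i α_i r_i = 11·4·10 + 9·12·0 + 9·10·11 + 4·8·5 + 6·2·6 = 1662 ≡ 11.
  α_i^2 mod 13 = [3, 1, 9, 12, 4].
  S_2 = Σ v_i α_i^2 r_i = 11·3·10 + 9·1·0 + 9·9·11 + 4·12·5 + 6·4·6 = 1605 ≡ 6.
  S = (5, 11, 6) ≠ 0, so r is not a codeword (an error is present).
Step 3: locate the error. For a single error e at position i, S_ℓ = v_i·e·α_i^ℓ, so α_err = S_1/S_0.
  S_0^{−1} = 5^{−1} = 8 (mod 13), so α_err = 11·8 = 88 ≡ 10 = α_3. Error position i = 3.
  Consistency check: S_2/S_1 = 6·6 = 36 ≡ 10 = α_err ✓ (single-error assumption holds).
Step 4: error magnitude e = S_0/v_3 = S_0·∏_{j≠3}(α_3 − α_j) = 5·3 = 15 ≡ 2 (mod 13).
Step 5: correct position 3: c_3 = r_3 − e = 11 − 2 ≡ 9 (mod 13). Hence c = [10, 0, 9, 5, 6].
  Check: interpolating c through the α_i gives m(x) = 2 + 2·x (degree < 2) with m(α_i) = c_i for every i, so c is indeed a codeword.


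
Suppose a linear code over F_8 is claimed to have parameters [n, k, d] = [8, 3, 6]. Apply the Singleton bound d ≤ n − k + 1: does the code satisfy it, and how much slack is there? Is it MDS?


Singleton RHS = n − k + 1 = 6, slack = 0, bound satisfied, MDS.

Singleton bound: d ≤ n − k + 1.
Here n = 8, k = 3, so n − k + 1 = 6.
Given d = 6, check d ≤ 6: YES.
Slack = (n − k + 1) − d = 0.
The code is MDS (slack = 0).
Description: the claimed parameters are [8, 3, 6]_8; such a code would be MDS (meets Singleton bound).
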